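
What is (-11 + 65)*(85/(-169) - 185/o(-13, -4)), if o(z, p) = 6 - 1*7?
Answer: 1683720/169 ≈ 9962.8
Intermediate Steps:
o(z, p) = -1 (o(z, p) = 6 - 7 = -1)
(-11 + 65)*(85/(-169) - 185/o(-13, -4)) = (-11 + 65)*(85/(-169) - 185/(-1)) = 54*(85*(-1/169) - 185*(-1)) = 54*(-85/169 + 185) = 54*(31180/169) = 1683720/169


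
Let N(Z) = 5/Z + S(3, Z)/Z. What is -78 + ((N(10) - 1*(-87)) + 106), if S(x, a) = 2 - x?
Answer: 577/5 ≈ 115.40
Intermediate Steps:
N(Z) = 4/Z (N(Z) = 5/Z + (2 - 1*3)/Z = 5/Z + (2 - 3)/Z = 5/Z - 1/Z = 4/Z)
-78 + ((N(10) - 1*(-87)) + 106) = -78 + ((4/10 - 1*(-87)) + 106) = -78 + ((4*(1/10) + 87) + 106) = -78 + ((2/5 + 87) + 106) = -78 + (437/5 + 106) = -78 + 967/5 = 577/5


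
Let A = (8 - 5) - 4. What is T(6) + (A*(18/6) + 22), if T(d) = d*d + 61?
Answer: 116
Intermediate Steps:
A = -1 (A = 3 - 4 = -1)
T(d) = 61 + d² (T(d) = d² + 61 = 61 + d²)
T(6) + (A*(18/6) + 22) = (61 + 6²) + (-18/6 + 22) = (61 + 36) + (-18/6 + 22) = 97 + (-1*3 + 22) = 97 + (-3 + 22) = 97 + 19 = 116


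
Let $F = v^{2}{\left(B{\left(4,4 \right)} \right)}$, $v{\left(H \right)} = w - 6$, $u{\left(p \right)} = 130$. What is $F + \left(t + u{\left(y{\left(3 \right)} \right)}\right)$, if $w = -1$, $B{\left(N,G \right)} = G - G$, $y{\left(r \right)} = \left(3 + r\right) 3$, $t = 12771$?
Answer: $12950$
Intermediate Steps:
$y{\left(r \right)} = 9 + 3 r$
$B{\left(N,G \right)} = 0$
$v{\left(H \right)} = -7$ ($v{\left(H \right)} = -1 - 6 = -7$)
$F = 49$ ($F = \left(-7\right)^{2} = 49$)
$F + \left(t + u{\left(y{\left(3 \right)} \right)}\right) = 49 + \left(12771 + 130\right) = 49 + 12901 = 12950$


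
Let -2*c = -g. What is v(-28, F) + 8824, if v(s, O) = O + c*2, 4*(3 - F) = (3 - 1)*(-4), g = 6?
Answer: 8835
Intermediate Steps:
c = 3 (c = -(-1)*6/2 = -½*(-6) = 3)
F = 5 (F = 3 - (3 - 1)*(-4)/4 = 3 - (-4)/2 = 3 - ¼*(-8) = 3 + 2 = 5)
v(s, O) = 6 + O (v(s, O) = O + 3*2 = O + 6 = 6 + O)
v(-28, F) + 8824 = (6 + 5) + 8824 = 11 + 8824 = 8835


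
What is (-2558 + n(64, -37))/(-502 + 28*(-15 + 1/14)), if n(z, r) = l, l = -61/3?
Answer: 1547/552 ≈ 2.8025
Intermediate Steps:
l = -61/3 (l = -61*⅓ = -61/3 ≈ -20.333)
n(z, r) = -61/3
(-2558 + n(64, -37))/(-502 + 28*(-15 + 1/14)) = (-2558 - 61/3)/(-502 + 28*(-15 + 1/14)) = -7735/(3*(-502 + 28*(-15 + 1/14))) = -7735/(3*(-502 + 28*(-209/14))) = -7735/(3*(-502 - 418)) = -7735/3/(-920) = -7735/3*(-1/920) = 1547/552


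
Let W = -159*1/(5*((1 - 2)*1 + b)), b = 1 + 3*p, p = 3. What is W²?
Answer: 2809/225 ≈ 12.484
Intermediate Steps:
b = 10 (b = 1 + 3*3 = 1 + 9 = 10)
W = -53/15 (W = -159*1/(5*((1 - 2)*1 + 10)) = -159*1/(5*(-1*1 + 10)) = -159*1/(5*(-1 + 10)) = -159/(5*9) = -159/45 = -159*1/45 = -53/15 ≈ -3.5333)
W² = (-53/15)² = 2809/225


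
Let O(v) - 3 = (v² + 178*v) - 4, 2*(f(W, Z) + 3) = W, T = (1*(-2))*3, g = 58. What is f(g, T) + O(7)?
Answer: 1320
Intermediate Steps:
T = -6 (T = -2*3 = -6)
f(W, Z) = -3 + W/2
O(v) = -1 + v² + 178*v (O(v) = 3 + ((v² + 178*v) - 4) = 3 + (-4 + v² + 178*v) = -1 + v² + 178*v)
f(g, T) + O(7) = (-3 + (½)*58) + (-1 + 7² + 178*7) = (-3 + 29) + (-1 + 49 + 1246) = 26 + 1294 = 1320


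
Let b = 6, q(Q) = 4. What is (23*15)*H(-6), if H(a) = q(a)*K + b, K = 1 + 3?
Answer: 7590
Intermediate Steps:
K = 4
H(a) = 22 (H(a) = 4*4 + 6 = 16 + 6 = 22)
(23*15)*H(-6) = (23*15)*22 = 345*22 = 7590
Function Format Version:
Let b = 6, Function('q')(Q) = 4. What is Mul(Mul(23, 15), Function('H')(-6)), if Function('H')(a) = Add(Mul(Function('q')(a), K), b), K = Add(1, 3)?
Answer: 7590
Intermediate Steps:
K = 4
Function('H')(a) = 22 (Function('H')(a) = Add(Mul(4, 4), 6) = Add(16, 6) = 22)
Mul(Mul(23, 15), Function('H')(-6)) = Mul(Mul(23, 15), 22) = Mul(345, 22) = 7590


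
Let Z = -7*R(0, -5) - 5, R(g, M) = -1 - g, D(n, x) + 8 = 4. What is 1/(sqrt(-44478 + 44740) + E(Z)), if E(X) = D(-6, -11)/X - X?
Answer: 2/123 + sqrt(262)/246 ≈ 0.082059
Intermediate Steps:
D(n, x) = -4 (D(n, x) = -8 + 4 = -4)
Z = 2 (Z = -7*(-1 - 1*0) - 5 = -7*(-1 + 0) - 5 = -7*(-1) - 5 = 7 - 5 = 2)
E(X) = -X - 4/X (E(X) = -4/X - X = -X - 4/X)
1/(sqrt(-44478 + 44740) + E(Z)) = 1/(sqrt(-44478 + 44740) + (-1*2 - 4/2)) = 1/(sqrt(262) + (-2 - 4*1/2)) = 1/(sqrt(262) + (-2 - 2)) = 1/(sqrt(262) - 4) = 1/(-4 + sqrt(262))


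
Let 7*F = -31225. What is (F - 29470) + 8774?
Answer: -176097/7 ≈ -25157.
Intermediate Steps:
F = -31225/7 (F = (⅐)*(-31225) = -31225/7 ≈ -4460.7)
(F - 29470) + 8774 = (-31225/7 - 29470) + 8774 = -237515/7 + 8774 = -176097/7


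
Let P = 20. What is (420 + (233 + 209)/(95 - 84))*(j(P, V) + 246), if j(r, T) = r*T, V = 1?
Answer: 1346492/11 ≈ 1.2241e+5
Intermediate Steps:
j(r, T) = T*r
(420 + (233 + 209)/(95 - 84))*(j(P, V) + 246) = (420 + (233 + 209)/(95 - 84))*(1*20 + 246) = (420 + 442/11)*(20 + 246) = (420 + 442*(1/11))*266 = (420 + 442/11)*266 = (5062/11)*266 = 1346492/11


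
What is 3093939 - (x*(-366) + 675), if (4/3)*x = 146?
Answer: 3133341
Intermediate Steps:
x = 219/2 (x = (3/4)*146 = 219/2 ≈ 109.50)
3093939 - (x*(-366) + 675) = 3093939 - ((219/2)*(-366) + 675) = 3093939 - (-40077 + 675) = 3093939 - 1*(-39402) = 3093939 + 39402 = 3133341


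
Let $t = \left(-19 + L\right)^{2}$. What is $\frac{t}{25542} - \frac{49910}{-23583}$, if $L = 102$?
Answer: $\frac{68441167}{28683666} \approx 2.3861$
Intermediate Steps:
$t = 6889$ ($t = \left(-19 + 102\right)^{2} = 83^{2} = 6889$)
$\frac{t}{25542} - \frac{49910}{-23583} = \frac{6889}{25542} - \frac{49910}{-23583} = 6889 \cdot \frac{1}{25542} - - \frac{7130}{3369} = \frac{6889}{25542} + \frac{7130}{3369} = \frac{68441167}{28683666}$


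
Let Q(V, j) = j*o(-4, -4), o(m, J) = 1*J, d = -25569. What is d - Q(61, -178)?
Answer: -26281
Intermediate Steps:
o(m, J) = J
Q(V, j) = -4*j (Q(V, j) = j*(-4) = -4*j)
d - Q(61, -178) = -25569 - (-4)*(-178) = -25569 - 1*712 = -25569 - 712 = -26281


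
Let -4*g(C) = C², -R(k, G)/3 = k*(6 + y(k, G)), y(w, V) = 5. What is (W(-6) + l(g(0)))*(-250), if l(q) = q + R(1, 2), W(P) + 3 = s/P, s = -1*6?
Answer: 8750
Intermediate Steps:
s = -6
R(k, G) = -33*k (R(k, G) = -3*k*(6 + 5) = -3*k*11 = -33*k)
g(C) = -C²/4
W(P) = -3 - 6/P
l(q) = -33 + q (l(q) = q - 33*1 = q - 33 = -33 + q)
(W(-6) + l(g(0)))*(-250) = ((-3 - 6/(-6)) + (-33 - ¼*0²))*(-250) = ((-3 - 6*(-⅙)) + (-33 - ¼*0))*(-250) = ((-3 + 1) + (-33 + 0))*(-250) = (-2 - 33)*(-250) = -35*(-250) = 8750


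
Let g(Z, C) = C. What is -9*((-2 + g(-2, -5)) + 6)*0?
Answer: 0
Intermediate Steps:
-9*((-2 + g(-2, -5)) + 6)*0 = -9*((-2 - 5) + 6)*0 = -9*(-7 + 6)*0 = -9*(-1)*0 = 9*0 = 0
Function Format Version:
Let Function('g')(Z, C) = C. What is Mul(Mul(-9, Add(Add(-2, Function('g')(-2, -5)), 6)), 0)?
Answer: 0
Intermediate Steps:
Mul(Mul(-9, Add(Add(-2, Function('g')(-2, -5)), 6)), 0) = Mul(Mul(-9, Add(Add(-2, -5), 6)), 0) = Mul(Mul(-9, Add(-7, 6)), 0) = Mul(Mul(-9, -1), 0) = Mul(9, 0) = 0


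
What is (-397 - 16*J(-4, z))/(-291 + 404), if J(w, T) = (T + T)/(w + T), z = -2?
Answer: -1223/339 ≈ -3.6077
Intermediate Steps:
J(w, T) = 2*T/(T + w) (J(w, T) = (2*T)/(T + w) = 2*T/(T + w))
(-397 - 16*J(-4, z))/(-291 + 404) = (-397 - 32*(-2)/(-2 - 4))/(-291 + 404) = (-397 - 32*(-2)/(-6))/113 = (-397 - 32*(-2)*(-1)/6)*(1/113) = (-397 - 16*⅔)*(1/113) = (-397 - 32/3)*(1/113) = -1223/3*1/113 = -1223/339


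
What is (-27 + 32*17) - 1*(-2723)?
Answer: 3240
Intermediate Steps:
(-27 + 32*17) - 1*(-2723) = (-27 + 544) + 2723 = 517 + 2723 = 3240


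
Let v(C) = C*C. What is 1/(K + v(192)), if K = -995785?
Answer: -1/958921 ≈ -1.0428e-6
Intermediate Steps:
v(C) = C²
1/(K + v(192)) = 1/(-995785 + 192²) = 1/(-995785 + 36864) = 1/(-958921) = -1/958921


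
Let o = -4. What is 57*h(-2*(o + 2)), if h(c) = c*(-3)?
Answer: -684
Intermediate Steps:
h(c) = -3*c
57*h(-2*(o + 2)) = 57*(-(-6)*(-4 + 2)) = 57*(-(-6)*(-2)) = 57*(-3*4) = 57*(-12) = -684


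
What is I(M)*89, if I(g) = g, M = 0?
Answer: 0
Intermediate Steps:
I(M)*89 = 0*89 = 0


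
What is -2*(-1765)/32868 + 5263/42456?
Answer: 26904497/116286984 ≈ 0.23136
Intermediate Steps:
-2*(-1765)/32868 + 5263/42456 = 3530*(1/32868) + 5263*(1/42456) = 1765/16434 + 5263/42456 = 26904497/116286984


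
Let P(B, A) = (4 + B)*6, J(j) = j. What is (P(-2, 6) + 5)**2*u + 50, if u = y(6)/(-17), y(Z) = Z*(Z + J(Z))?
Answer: -1174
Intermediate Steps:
P(B, A) = 24 + 6*B
y(Z) = 2*Z**2 (y(Z) = Z*(Z + Z) = Z*(2*Z) = 2*Z**2)
u = -72/17 (u = (2*6**2)/(-17) = (2*36)*(-1/17) = 72*(-1/17) = -72/17 ≈ -4.2353)
(P(-2, 6) + 5)**2*u + 50 = ((24 + 6*(-2)) + 5)**2*(-72/17) + 50 = ((24 - 12) + 5)**2*(-72/17) + 50 = (12 + 5)**2*(-72/17) + 50 = 17**2*(-72/17) + 50 = 289*(-72/17) + 50 = -1224 + 50 = -1174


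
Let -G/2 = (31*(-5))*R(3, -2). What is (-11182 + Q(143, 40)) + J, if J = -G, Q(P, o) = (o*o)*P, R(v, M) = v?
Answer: 216688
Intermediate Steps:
G = 930 (G = -2*31*(-5)*3 = -(-310)*3 = -2*(-465) = 930)
Q(P, o) = P*o**2 (Q(P, o) = o**2*P = P*o**2)
J = -930 (J = -1*930 = -930)
(-11182 + Q(143, 40)) + J = (-11182 + 143*40**2) - 930 = (-11182 + 143*1600) - 930 = (-11182 + 228800) - 930 = 217618 - 930 = 216688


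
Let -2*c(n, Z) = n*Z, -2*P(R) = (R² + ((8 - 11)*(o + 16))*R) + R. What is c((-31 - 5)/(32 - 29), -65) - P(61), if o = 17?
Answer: -3037/2 ≈ -1518.5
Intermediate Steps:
P(R) = 49*R - R²/2 (P(R) = -((R² + ((8 - 11)*(17 + 16))*R) + R)/2 = -((R² + (-3*33)*R) + R)/2 = -((R² - 99*R) + R)/2 = -(R² - 98*R)/2 = 49*R - R²/2)
c(n, Z) = -Z*n/2 (c(n, Z) = -n*Z/2 = -Z*n/2)
c((-31 - 5)/(32 - 29), -65) - P(61) = -½*(-65)*(-31 - 5)/(32 - 29) - 61*(98 - 1*61)/2 = -½*(-65)*(-36/3) - 61*(98 - 61)/2 = -½*(-65)*(-36*⅓) - 61*37/2 = -½*(-65)*(-12) - 1*2257/2 = -390 - 2257/2 = -3037/2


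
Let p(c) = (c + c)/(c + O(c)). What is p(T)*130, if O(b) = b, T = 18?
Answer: 130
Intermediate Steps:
p(c) = 1 (p(c) = (c + c)/(c + c) = (2*c)/((2*c)) = (2*c)*(1/(2*c)) = 1)
p(T)*130 = 1*130 = 130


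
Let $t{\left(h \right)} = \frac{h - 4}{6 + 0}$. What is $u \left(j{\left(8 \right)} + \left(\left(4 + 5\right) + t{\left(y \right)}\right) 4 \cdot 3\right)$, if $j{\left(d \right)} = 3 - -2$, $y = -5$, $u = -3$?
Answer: $-285$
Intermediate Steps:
$t{\left(h \right)} = - \frac{2}{3} + \frac{h}{6}$ ($t{\left(h \right)} = \frac{-4 + h}{6} = \left(-4 + h\right) \frac{1}{6} = - \frac{2}{3} + \frac{h}{6}$)
$j{\left(d \right)} = 5$ ($j{\left(d \right)} = 3 + 2 = 5$)
$u \left(j{\left(8 \right)} + \left(\left(4 + 5\right) + t{\left(y \right)}\right) 4 \cdot 3\right) = - 3 \left(5 + \left(\left(4 + 5\right) + \left(- \frac{2}{3} + \frac{1}{6} \left(-5\right)\right)\right) 4 \cdot 3\right) = - 3 \left(5 + \left(9 - \frac{3}{2}\right) 4 \cdot 3\right) = - 3 \left(5 + \frac{15}{2} \cdot 4 \cdot 3\right) = - 3 \left(5 + 30 \cdot 3\right) = - 3 \left(5 + 90\right) = \left(-3\right) 95 = -285$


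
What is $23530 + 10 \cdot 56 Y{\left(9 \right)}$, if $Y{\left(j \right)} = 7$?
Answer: $27450$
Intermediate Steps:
$23530 + 10 \cdot 56 Y{\left(9 \right)} = 23530 + 10 \cdot 56 \cdot 7 = 23530 + 560 \cdot 7 = 23530 + 3920 = 27450$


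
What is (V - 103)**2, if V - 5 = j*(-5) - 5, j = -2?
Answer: 8649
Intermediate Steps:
V = 10 (V = 5 + (-2*(-5) - 5) = 5 + (10 - 5) = 5 + 5 = 10)
(V - 103)**2 = (10 - 103)**2 = (-93)**2 = 8649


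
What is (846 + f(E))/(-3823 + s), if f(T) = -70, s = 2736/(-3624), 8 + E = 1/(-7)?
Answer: -117176/577387 ≈ -0.20294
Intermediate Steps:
E = -57/7 (E = -8 + 1/(-7) = -8 - 1/7 = -57/7 ≈ -8.1429)
s = -114/151 (s = 2736*(-1/3624) = -114/151 ≈ -0.75497)
(846 + f(E))/(-3823 + s) = (846 - 70)/(-3823 - 114/151) = 776/(-577387/151) = 776*(-151/577387) = -117176/577387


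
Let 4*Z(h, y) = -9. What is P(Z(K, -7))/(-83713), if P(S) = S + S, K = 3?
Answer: 9/167426 ≈ 5.3755e-5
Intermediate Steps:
Z(h, y) = -9/4 (Z(h, y) = (¼)*(-9) = -9/4)
P(S) = 2*S
P(Z(K, -7))/(-83713) = (2*(-9/4))/(-83713) = -9/2*(-1/83713) = 9/167426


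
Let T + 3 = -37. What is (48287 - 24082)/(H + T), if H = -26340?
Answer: -4841/5276 ≈ -0.91755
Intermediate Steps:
T = -40 (T = -3 - 37 = -40)
(48287 - 24082)/(H + T) = (48287 - 24082)/(-26340 - 40) = 24205/(-26380) = 24205*(-1/26380) = -4841/5276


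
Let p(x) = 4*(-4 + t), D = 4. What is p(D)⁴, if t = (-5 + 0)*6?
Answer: 342102016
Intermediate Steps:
t = -30 (t = -5*6 = -30)
p(x) = -136 (p(x) = 4*(-4 - 30) = 4*(-34) = -136)
p(D)⁴ = (-136)⁴ = 342102016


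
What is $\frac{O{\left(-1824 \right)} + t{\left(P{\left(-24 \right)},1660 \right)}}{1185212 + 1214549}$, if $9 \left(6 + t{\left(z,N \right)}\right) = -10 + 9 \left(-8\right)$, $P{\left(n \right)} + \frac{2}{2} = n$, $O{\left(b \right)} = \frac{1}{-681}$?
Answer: $- \frac{2375}{377131671} \approx -6.2975 \cdot 10^{-6}$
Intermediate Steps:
$O{\left(b \right)} = - \frac{1}{681}$
$P{\left(n \right)} = -1 + n$
$t{\left(z,N \right)} = - \frac{136}{9}$ ($t{\left(z,N \right)} = -6 + \frac{-10 + 9 \left(-8\right)}{9} = -6 + \frac{-10 - 72}{9} = -6 + \frac{1}{9} \left(-82\right) = -6 - \frac{82}{9} = - \frac{136}{9}$)
$\frac{O{\left(-1824 \right)} + t{\left(P{\left(-24 \right)},1660 \right)}}{1185212 + 1214549} = \frac{- \frac{1}{681} - \frac{136}{9}}{1185212 + 1214549} = - \frac{30875}{2043 \cdot 2399761} = \left(- \frac{30875}{2043}\right) \frac{1}{2399761} = - \frac{2375}{377131671}$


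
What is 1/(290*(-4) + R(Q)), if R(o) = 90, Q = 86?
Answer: -1/1070 ≈ -0.00093458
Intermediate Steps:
1/(290*(-4) + R(Q)) = 1/(290*(-4) + 90) = 1/(-1160 + 90) = 1/(-1070) = -1/1070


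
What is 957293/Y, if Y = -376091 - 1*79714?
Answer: -957293/455805 ≈ -2.1002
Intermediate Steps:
Y = -455805 (Y = -376091 - 79714 = -455805)
957293/Y = 957293/(-455805) = 957293*(-1/455805) = -957293/455805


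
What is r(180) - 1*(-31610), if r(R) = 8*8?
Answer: 31674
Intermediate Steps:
r(R) = 64
r(180) - 1*(-31610) = 64 - 1*(-31610) = 64 + 31610 = 31674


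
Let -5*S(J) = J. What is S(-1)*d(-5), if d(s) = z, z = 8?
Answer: 8/5 ≈ 1.6000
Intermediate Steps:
d(s) = 8
S(J) = -J/5
S(-1)*d(-5) = -⅕*(-1)*8 = (⅕)*8 = 8/5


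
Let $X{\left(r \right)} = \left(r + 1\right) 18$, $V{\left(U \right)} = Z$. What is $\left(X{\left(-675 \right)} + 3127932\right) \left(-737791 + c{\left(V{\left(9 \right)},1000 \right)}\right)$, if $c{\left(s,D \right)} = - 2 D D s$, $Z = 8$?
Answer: $-52151609197800$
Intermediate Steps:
$V{\left(U \right)} = 8$
$c{\left(s,D \right)} = - 2 s D^{2}$ ($c{\left(s,D \right)} = - 2 D^{2} s = - 2 s D^{2}$)
$X{\left(r \right)} = 18 + 18 r$ ($X{\left(r \right)} = \left(1 + r\right) 18 = 18 + 18 r$)
$\left(X{\left(-675 \right)} + 3127932\right) \left(-737791 + c{\left(V{\left(9 \right)},1000 \right)}\right) = \left(\left(18 + 18 \left(-675\right)\right) + 3127932\right) \left(-737791 - 16 \cdot 1000^{2}\right) = \left(\left(18 - 12150\right) + 3127932\right) \left(-737791 - 16 \cdot 1000000\right) = \left(-12132 + 3127932\right) \left(-737791 - 16000000\right) = 3115800 \left(-16737791\right) = -52151609197800$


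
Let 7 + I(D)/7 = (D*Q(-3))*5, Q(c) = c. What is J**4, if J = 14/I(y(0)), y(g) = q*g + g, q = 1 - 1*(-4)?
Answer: 16/2401 ≈ 0.0066639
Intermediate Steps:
q = 5 (q = 1 + 4 = 5)
y(g) = 6*g (y(g) = 5*g + g = 6*g)
I(D) = -49 - 105*D (I(D) = -49 + 7*((D*(-3))*5) = -49 + 7*(-3*D*5) = -49 + 7*(-15*D) = -49 - 105*D)
J = -2/7 (J = 14/(-49 - 630*0) = 14/(-49 - 105*0) = 14/(-49 + 0) = 14/(-49) = 14*(-1/49) = -2/7 ≈ -0.28571)
J**4 = (-2/7)**4 = 16/2401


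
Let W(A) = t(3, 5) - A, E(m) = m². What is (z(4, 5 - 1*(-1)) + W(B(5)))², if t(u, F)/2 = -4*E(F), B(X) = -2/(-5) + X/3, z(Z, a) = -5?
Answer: 9647236/225 ≈ 42877.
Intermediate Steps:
B(X) = ⅖ + X/3 (B(X) = -2*(-⅕) + X*(⅓) = ⅖ + X/3)
t(u, F) = -8*F² (t(u, F) = 2*(-4*F²) = -8*F²)
W(A) = -200 - A (W(A) = -8*5² - A = -8*25 - A = -200 - A)
(z(4, 5 - 1*(-1)) + W(B(5)))² = (-5 + (-200 - (⅖ + (⅓)*5)))² = (-5 + (-200 - (⅖ + 5/3)))² = (-5 + (-200 - 1*31/15))² = (-5 + (-200 - 31/15))² = (-5 - 3031/15)² = (-3106/15)² = 9647236/225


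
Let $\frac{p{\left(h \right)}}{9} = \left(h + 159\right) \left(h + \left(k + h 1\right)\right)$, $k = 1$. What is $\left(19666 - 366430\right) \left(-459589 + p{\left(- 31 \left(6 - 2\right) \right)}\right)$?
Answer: $186348893016$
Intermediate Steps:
$p{\left(h \right)} = 9 \left(1 + 2 h\right) \left(159 + h\right)$ ($p{\left(h \right)} = 9 \left(h + 159\right) \left(h + \left(1 + h 1\right)\right) = 9 \left(159 + h\right) \left(h + \left(1 + h\right)\right) = 9 \left(159 + h\right) \left(1 + 2 h\right) = 9 \left(1 + 2 h\right) \left(159 + h\right)$)
$\left(19666 - 366430\right) \left(-459589 + p{\left(- 31 \left(6 - 2\right) \right)}\right) = \left(19666 - 366430\right) \left(-459589 + \left(1431 + 18 \left(- 31 \left(6 - 2\right)\right)^{2} + 2871 \left(- 31 \left(6 - 2\right)\right)\right)\right) = - 346764 \left(-459589 + \left(1431 + 18 \left(- 31 \left(6 - 2\right)\right)^{2} + 2871 \left(- 31 \left(6 - 2\right)\right)\right)\right) = - 346764 \left(-459589 + \left(1431 + 18 \left(\left(-31\right) 4\right)^{2} + 2871 \left(\left(-31\right) 4\right)\right)\right) = - 346764 \left(-459589 + \left(1431 + 18 \left(-124\right)^{2} + 2871 \left(-124\right)\right)\right) = - 346764 \left(-459589 + \left(1431 + 18 \cdot 15376 - 356004\right)\right) = - 346764 \left(-459589 + \left(1431 + 276768 - 356004\right)\right) = - 346764 \left(-459589 - 77805\right) = \left(-346764\right) \left(-537394\right) = 186348893016$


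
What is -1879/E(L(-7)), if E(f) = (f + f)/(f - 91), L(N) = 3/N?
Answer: -601280/3 ≈ -2.0043e+5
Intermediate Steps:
E(f) = 2*f/(-91 + f) (E(f) = (2*f)/(-91 + f) = 2*f/(-91 + f))
-1879/E(L(-7)) = -1879/(2*(3/(-7))/(-91 + 3/(-7))) = -1879/(2*(3*(-⅐))/(-91 + 3*(-⅐))) = -1879/(2*(-3/7)/(-91 - 3/7)) = -1879/(2*(-3/7)/(-640/7)) = -1879/(2*(-3/7)*(-7/640)) = -1879/3/320 = -1879*320/3 = -601280/3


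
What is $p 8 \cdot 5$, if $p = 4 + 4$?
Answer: $320$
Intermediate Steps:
$p = 8$
$p 8 \cdot 5 = 8 \cdot 8 \cdot 5 = 64 \cdot 5 = 320$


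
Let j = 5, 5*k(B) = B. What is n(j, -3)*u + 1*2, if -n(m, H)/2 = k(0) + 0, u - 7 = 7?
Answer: 2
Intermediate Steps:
k(B) = B/5
u = 14 (u = 7 + 7 = 14)
n(m, H) = 0 (n(m, H) = -2*((⅕)*0 + 0) = -2*(0 + 0) = -2*0 = 0)
n(j, -3)*u + 1*2 = 0*14 + 1*2 = 0 + 2 = 2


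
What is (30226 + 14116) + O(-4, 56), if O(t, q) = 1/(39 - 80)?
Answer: 1818021/41 ≈ 44342.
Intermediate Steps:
O(t, q) = -1/41 (O(t, q) = 1/(-41) = -1/41)
(30226 + 14116) + O(-4, 56) = (30226 + 14116) - 1/41 = 44342 - 1/41 = 1818021/41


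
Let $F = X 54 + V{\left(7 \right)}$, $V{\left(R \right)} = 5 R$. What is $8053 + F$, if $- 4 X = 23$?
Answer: $\frac{15555}{2} \approx 7777.5$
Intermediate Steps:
$X = - \frac{23}{4}$ ($X = \left(- \frac{1}{4}\right) 23 = - \frac{23}{4} \approx -5.75$)
$F = - \frac{551}{2}$ ($F = \left(- \frac{23}{4}\right) 54 + 5 \cdot 7 = - \frac{621}{2} + 35 = - \frac{551}{2} \approx -275.5$)
$8053 + F = 8053 - \frac{551}{2} = \frac{15555}{2}$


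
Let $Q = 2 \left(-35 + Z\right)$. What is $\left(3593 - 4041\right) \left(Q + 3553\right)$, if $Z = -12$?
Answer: $-1549632$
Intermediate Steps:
$Q = -94$ ($Q = 2 \left(-35 - 12\right) = 2 \left(-47\right) = -94$)
$\left(3593 - 4041\right) \left(Q + 3553\right) = \left(3593 - 4041\right) \left(-94 + 3553\right) = \left(-448\right) 3459 = -1549632$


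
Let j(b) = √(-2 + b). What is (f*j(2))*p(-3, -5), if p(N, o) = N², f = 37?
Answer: 0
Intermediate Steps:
(f*j(2))*p(-3, -5) = (37*√(-2 + 2))*(-3)² = (37*√0)*9 = (37*0)*9 = 0*9 = 0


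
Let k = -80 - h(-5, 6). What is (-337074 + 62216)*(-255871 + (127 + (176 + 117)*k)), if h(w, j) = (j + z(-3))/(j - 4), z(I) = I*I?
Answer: 77339956327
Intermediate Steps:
z(I) = I²
h(w, j) = (9 + j)/(-4 + j) (h(w, j) = (j + (-3)²)/(j - 4) = (j + 9)/(-4 + j) = (9 + j)/(-4 + j))
k = -175/2 (k = -80 - (9 + 6)/(-4 + 6) = -80 - 15/2 = -175/2 ≈ -87.500)
(-337074 + 62216)*(-255871 + (127 + (176 + 117)*k)) = (-337074 + 62216)*(-255871 + (127 + (176 + 117)*(-175/2))) = -274858*(-255871 + (127 + 293*(-175/2))) = -274858*(-255871 + (127 - 51275/2)) = -274858*(-255871 - 51021/2) = -274858*(-562763/2) = 77339956327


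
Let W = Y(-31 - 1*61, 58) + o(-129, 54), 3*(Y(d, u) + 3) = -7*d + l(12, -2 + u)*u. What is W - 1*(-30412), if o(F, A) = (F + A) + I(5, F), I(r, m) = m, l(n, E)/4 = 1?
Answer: 30497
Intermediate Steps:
l(n, E) = 4 (l(n, E) = 4*1 = 4)
o(F, A) = A + 2*F (o(F, A) = (F + A) + F = (A + F) + F = A + 2*F)
Y(d, u) = -3 - 7*d/3 + 4*u/3 (Y(d, u) = -3 + (-7*d + 4*u)/3 = -3 + (-7*d/3 + 4*u/3) = -3 - 7*d/3 + 4*u/3)
W = 85 (W = (-3 - 7*(-31 - 1*61)/3 + (4/3)*58) + (54 + 2*(-129)) = (-3 - 7*(-31 - 61)/3 + 232/3) + (54 - 258) = (-3 - 7/3*(-92) + 232/3) - 204 = (-3 + 644/3 + 232/3) - 204 = 289 - 204 = 85)
W - 1*(-30412) = 85 - 1*(-30412) = 85 + 30412 = 30497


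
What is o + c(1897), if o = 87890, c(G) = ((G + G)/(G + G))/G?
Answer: 166727331/1897 ≈ 87890.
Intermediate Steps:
c(G) = 1/G (c(G) = ((2*G)/((2*G)))/G = ((2*G)*(1/(2*G)))/G = 1/G)
o + c(1897) = 87890 + 1/1897 = 166727331/1897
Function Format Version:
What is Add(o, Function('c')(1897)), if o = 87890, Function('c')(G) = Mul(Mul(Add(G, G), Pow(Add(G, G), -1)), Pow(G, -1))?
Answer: Rational(166727331, 1897) ≈ 87890.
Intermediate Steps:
Function('c')(G) = Pow(G, -1) (Function('c')(G) = Mul(Mul(Mul(2, G), Pow(Mul(2, G), -1)), Pow(G, -1)) = Mul(Mul(Mul(2, G), Mul(Rational(1, 2), Pow(G, -1))), Pow(G, -1)) = Mul(1, Pow(G, -1)) = Pow(G, -1))
Add(o, Function('c')(1897)) = Add(87890, Pow(1897, -1)) = Add(87890, Rational(1, 1897)) = Rational(166727331, 1897)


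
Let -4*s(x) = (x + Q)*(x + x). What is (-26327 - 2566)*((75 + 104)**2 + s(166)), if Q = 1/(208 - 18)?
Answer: -100255445091/190 ≈ -5.2766e+8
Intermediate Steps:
Q = 1/190 ≈ 0.0052632
s(x) = -x*(1/190 + x)/2 (s(x) = -(x + 1/190)*(x + x)/4 = -(1/190 + x)*2*x/4 = -x*(1/190 + x)/2)
(-26327 - 2566)*((75 + 104)**2 + s(166)) = (-26327 - 2566)*((75 + 104)**2 - 1/380*166*(1 + 190*166)) = -28893*(179**2 - 1/380*166*(1 + 31540)) = -28893*(32041 - 1/380*166*31541) = -28893*(32041 - 2617903/190) = -28893*3469887/190 = -100255445091/190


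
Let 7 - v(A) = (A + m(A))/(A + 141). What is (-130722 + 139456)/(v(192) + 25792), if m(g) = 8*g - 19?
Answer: 1454211/4294679 ≈ 0.33861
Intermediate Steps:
m(g) = -19 + 8*g
v(A) = 7 - (-19 + 9*A)/(141 + A) (v(A) = 7 - (A + (-19 + 8*A))/(A + 141) = 7 - (-19 + 9*A)/(141 + A))
(-130722 + 139456)/(v(192) + 25792) = (-130722 + 139456)/(2*(503 - 1*192)/(141 + 192) + 25792) = 8734/(2*(503 - 192)/333 + 25792) = 8734/(2*(1/333)*311 + 25792) = 8734/(622/333 + 25792) = 8734/(8589358/333) = 8734*(333/8589358) = 1454211/4294679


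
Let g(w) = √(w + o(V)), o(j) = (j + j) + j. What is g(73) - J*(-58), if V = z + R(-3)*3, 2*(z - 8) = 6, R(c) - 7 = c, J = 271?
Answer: 15718 + √142 ≈ 15730.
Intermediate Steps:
R(c) = 7 + c
z = 11 (z = 8 + (½)*6 = 8 + 3 = 11)
V = 23 (V = 11 + (7 - 3)*3 = 11 + 4*3 = 11 + 12 = 23)
o(j) = 3*j (o(j) = 2*j + j = 3*j)
g(w) = √(69 + w) (g(w) = √(w + 3*23) = √(w + 69) = √(69 + w))
g(73) - J*(-58) = √(69 + 73) - 271*(-58) = √142 - 1*(-15718) = √142 + 15718 = 15718 + √142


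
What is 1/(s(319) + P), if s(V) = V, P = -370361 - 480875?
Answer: -1/850917 ≈ -1.1752e-6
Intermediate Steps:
P = -851236
1/(s(319) + P) = 1/(319 - 851236) = 1/(-850917) = -1/850917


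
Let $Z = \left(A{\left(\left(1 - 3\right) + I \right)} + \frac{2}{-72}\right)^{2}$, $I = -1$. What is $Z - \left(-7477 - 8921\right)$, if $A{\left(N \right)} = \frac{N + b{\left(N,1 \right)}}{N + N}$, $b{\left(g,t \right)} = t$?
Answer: $\frac{21251929}{1296} \approx 16398.0$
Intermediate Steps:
$A{\left(N \right)} = \frac{1 + N}{2 N}$ ($A{\left(N \right)} = \frac{N + 1}{N + N} = \frac{1 + N}{2 N}$)
$Z = \frac{121}{1296}$ ($Z = \left(\frac{1 + \left(\left(1 - 3\right) - 1\right)}{2 \left(\left(1 - 3\right) - 1\right)} + \frac{2}{-72}\right)^{2} = \left(\frac{1 - 3}{2 \left(-2 - 1\right)} + 2 \left(- \frac{1}{72}\right)\right)^{2} = \left(\frac{1 - 3}{2 \left(-3\right)} - \frac{1}{36}\right)^{2} = \left(\frac{1}{2} \left(- \frac{1}{3}\right) \left(-2\right) - \frac{1}{36}\right)^{2} = \left(\frac{1}{3} - \frac{1}{36}\right)^{2} = \left(\frac{11}{36}\right)^{2} = \frac{121}{1296} \approx 0.093364$)
$Z - \left(-7477 - 8921\right) = \frac{121}{1296} - \left(-7477 - 8921\right) = \frac{121}{1296} - -16398 = \frac{121}{1296} + 16398 = \frac{21251929}{1296}$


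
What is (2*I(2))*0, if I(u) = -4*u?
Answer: 0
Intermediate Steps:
(2*I(2))*0 = (2*(-4*2))*0 = (2*(-8))*0 = -16*0 = 0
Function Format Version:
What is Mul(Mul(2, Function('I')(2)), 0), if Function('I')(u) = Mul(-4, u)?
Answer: 0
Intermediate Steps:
Mul(Mul(2, Function('I')(2)), 0) = Mul(Mul(2, Mul(-4, 2)), 0) = Mul(Mul(2, -8), 0) = Mul(-16, 0) = 0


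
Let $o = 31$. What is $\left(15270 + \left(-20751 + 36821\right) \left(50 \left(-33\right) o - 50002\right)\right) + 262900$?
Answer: $-1625234470$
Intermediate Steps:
$\left(15270 + \left(-20751 + 36821\right) \left(50 \left(-33\right) o - 50002\right)\right) + 262900 = \left(15270 + \left(-20751 + 36821\right) \left(50 \left(-33\right) 31 - 50002\right)\right) + 262900 = \left(15270 + 16070 \left(\left(-1650\right) 31 - 50002\right)\right) + 262900 = \left(15270 + 16070 \left(-51150 - 50002\right)\right) + 262900 = \left(15270 + 16070 \left(-101152\right)\right) + 262900 = \left(15270 - 1625512640\right) + 262900 = -1625497370 + 262900 = -1625234470$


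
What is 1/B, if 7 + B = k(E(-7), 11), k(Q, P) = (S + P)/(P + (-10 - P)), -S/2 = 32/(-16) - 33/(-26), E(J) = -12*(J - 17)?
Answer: -65/536 ≈ -0.12127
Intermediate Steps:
E(J) = 204 - 12*J (E(J) = -12*(-17 + J) = 204 - 12*J)
S = 19/13 (S = -2*(32/(-16) - 33/(-26)) = -2*(32*(-1/16) - 33*(-1/26)) = -2*(-2 + 33/26) = -2*(-19/26) = 19/13 ≈ 1.4615)
k(Q, P) = -19/130 - P/10 (k(Q, P) = (19/13 + P)/(P + (-10 - P)) = (19/13 + P)/(-10) = (19/13 + P)*(-1/10) = -19/130 - P/10)
B = -536/65 (B = -7 + (-19/130 - 1/10*11) = -7 + (-19/130 - 11/10) = -7 - 81/65 = -536/65 ≈ -8.2462)
1/B = 1/(-536/65) = -65/536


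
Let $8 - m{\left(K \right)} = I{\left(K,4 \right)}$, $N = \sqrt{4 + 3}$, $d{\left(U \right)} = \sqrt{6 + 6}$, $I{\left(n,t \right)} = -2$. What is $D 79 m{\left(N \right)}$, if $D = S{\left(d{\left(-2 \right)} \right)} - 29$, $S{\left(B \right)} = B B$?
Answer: $-13430$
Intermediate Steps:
$d{\left(U \right)} = 2 \sqrt{3}$ ($d{\left(U \right)} = \sqrt{12} = 2 \sqrt{3}$)
$S{\left(B \right)} = B^{2}$
$N = \sqrt{7} \approx 2.6458$
$m{\left(K \right)} = 10$ ($m{\left(K \right)} = 8 - -2 = 8 + 2 = 10$)
$D = -17$ ($D = \left(2 \sqrt{3}\right)^{2} - 29 = 12 - 29 = -17$)
$D 79 m{\left(N \right)} = \left(-17\right) 79 \cdot 10 = \left(-1343\right) 10 = -13430$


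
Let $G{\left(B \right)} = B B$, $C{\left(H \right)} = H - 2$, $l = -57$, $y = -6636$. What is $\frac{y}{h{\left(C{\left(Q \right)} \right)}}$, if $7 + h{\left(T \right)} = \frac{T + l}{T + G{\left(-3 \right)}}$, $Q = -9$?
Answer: $- \frac{2212}{9} \approx -245.78$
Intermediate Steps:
$C{\left(H \right)} = -2 + H$
$G{\left(B \right)} = B^{2}$
$h{\left(T \right)} = -7 + \frac{-57 + T}{9 + T}$ ($h{\left(T \right)} = -7 + \frac{T - 57}{T + \left(-3\right)^{2}} = -7 + \frac{-57 + T}{T + 9} = -7 + \frac{-57 + T}{9 + T}$)
$\frac{y}{h{\left(C{\left(Q \right)} \right)}} = - \frac{6636}{6 \frac{1}{9 - 11} \left(-20 - \left(-2 - 9\right)\right)} = - \frac{6636}{6 \frac{1}{9 - 11} \left(-20 - -11\right)} = - \frac{6636}{6 \frac{1}{-2} \left(-20 + 11\right)} = - \frac{6636}{6 \left(- \frac{1}{2}\right) \left(-9\right)} = - \frac{6636}{27} = \left(-6636\right) \frac{1}{27} = - \frac{2212}{9}$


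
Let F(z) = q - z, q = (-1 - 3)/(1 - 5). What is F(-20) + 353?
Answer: 374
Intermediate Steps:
q = 1 (q = -4/(-4) = -4*(-¼) = 1)
F(z) = 1 - z
F(-20) + 353 = (1 - 1*(-20)) + 353 = (1 + 20) + 353 = 21 + 353 = 374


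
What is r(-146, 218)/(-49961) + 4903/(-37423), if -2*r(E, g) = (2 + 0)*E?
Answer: -250422541/1869690503 ≈ -0.13394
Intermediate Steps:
r(E, g) = -E (r(E, g) = -(2 + 0)*E/2 = -E)
r(-146, 218)/(-49961) + 4903/(-37423) = -1*(-146)/(-49961) + 4903/(-37423) = 146*(-1/49961) + 4903*(-1/37423) = -146/49961 - 4903/37423 = -250422541/1869690503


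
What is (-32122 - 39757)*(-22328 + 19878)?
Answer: 176103550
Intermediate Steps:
(-32122 - 39757)*(-22328 + 19878) = -71879*(-2450) = 176103550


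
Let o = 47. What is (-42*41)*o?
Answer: -80934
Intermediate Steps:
(-42*41)*o = -42*41*47 = -1722*47 = -80934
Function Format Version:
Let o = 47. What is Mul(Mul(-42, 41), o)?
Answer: -80934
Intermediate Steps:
Mul(Mul(-42, 41), o) = Mul(Mul(-42, 41), 47) = Mul(-1722, 47) = -80934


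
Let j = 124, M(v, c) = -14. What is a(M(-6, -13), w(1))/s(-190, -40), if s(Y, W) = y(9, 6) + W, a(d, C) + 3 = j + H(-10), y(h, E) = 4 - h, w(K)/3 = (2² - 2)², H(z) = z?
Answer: -37/15 ≈ -2.4667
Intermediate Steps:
w(K) = 12 (w(K) = 3*(2² - 2)² = 3*(4 - 2)² = 3*2² = 3*4 = 12)
a(d, C) = 111 (a(d, C) = -3 + (124 - 10) = -3 + 114 = 111)
s(Y, W) = -5 + W (s(Y, W) = (4 - 1*9) + W = (4 - 9) + W = -5 + W)
a(M(-6, -13), w(1))/s(-190, -40) = 111/(-5 - 40) = 111/(-45) = 111*(-1/45) = -37/15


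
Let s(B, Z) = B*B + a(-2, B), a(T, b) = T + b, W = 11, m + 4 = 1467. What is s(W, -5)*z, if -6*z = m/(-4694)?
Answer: 95095/14082 ≈ 6.7529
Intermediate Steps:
m = 1463 (m = -4 + 1467 = 1463)
s(B, Z) = -2 + B + B² (s(B, Z) = B*B + (-2 + B) = B² + (-2 + B) = -2 + B + B²)
z = 1463/28164 (z = -1463/(6*(-4694)) = -1463*(-1)/(6*4694) = -⅙*(-1463/4694) = 1463/28164 ≈ 0.051946)
s(W, -5)*z = (-2 + 11 + 11²)*(1463/28164) = (-2 + 11 + 121)*(1463/28164) = 130*(1463/28164) = 95095/14082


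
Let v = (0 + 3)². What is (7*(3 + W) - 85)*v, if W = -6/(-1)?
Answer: -198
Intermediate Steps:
W = 6 (W = -6*(-1) = 6)
v = 9 (v = 3² = 9)
(7*(3 + W) - 85)*v = (7*(3 + 6) - 85)*9 = (7*9 - 85)*9 = (63 - 85)*9 = -22*9 = -198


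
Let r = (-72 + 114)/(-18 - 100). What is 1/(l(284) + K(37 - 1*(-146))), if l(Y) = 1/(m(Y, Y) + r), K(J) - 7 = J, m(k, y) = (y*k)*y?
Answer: 1351471915/256779663909 ≈ 0.0052632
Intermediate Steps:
m(k, y) = k*y² (m(k, y) = (k*y)*y = k*y²)
K(J) = 7 + J
r = -21/59 (r = 42/(-118) = 42*(-1/118) = -21/59 ≈ -0.35593)
l(Y) = 1/(-21/59 + Y³) (l(Y) = 1/(Y*Y² - 21/59) = 1/(Y³ - 21/59) = 1/(-21/59 + Y³))
1/(l(284) + K(37 - 1*(-146))) = 1/(59/(-21 + 59*284³) + (7 + (37 - 1*(-146)))) = 1/(59/(-21 + 59*22906304) + (7 + (37 + 146))) = 1/(59/(-21 + 1351471936) + (7 + 183)) = 1/(59/1351471915 + 190) = 1/(256779663909/1351471915) = 1351471915/256779663909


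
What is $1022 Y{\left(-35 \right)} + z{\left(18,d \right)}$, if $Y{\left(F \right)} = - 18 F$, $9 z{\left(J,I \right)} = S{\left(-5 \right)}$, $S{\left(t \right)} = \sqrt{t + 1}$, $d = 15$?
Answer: $643860 + \frac{2 i}{9} \approx 6.4386 \cdot 10^{5} + 0.22222 i$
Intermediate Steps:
$S{\left(t \right)} = \sqrt{1 + t}$
$z{\left(J,I \right)} = \frac{2 i}{9}$ ($z{\left(J,I \right)} = \frac{\sqrt{1 - 5}}{9} = \frac{\sqrt{-4}}{9} = \frac{2 i}{9}$)
$1022 Y{\left(-35 \right)} + z{\left(18,d \right)} = 1022 \left(\left(-18\right) \left(-35\right)\right) + \frac{2 i}{9} = 1022 \cdot 630 + \frac{2 i}{9} = 643860 + \frac{2 i}{9}$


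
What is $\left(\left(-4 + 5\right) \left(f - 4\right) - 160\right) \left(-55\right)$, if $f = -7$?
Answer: $9405$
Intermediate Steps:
$\left(\left(-4 + 5\right) \left(f - 4\right) - 160\right) \left(-55\right) = \left(\left(-4 + 5\right) \left(-7 - 4\right) - 160\right) \left(-55\right) = \left(1 \left(-11\right) - 160\right) \left(-55\right) = \left(-11 - 160\right) \left(-55\right) = \left(-171\right) \left(-55\right) = 9405$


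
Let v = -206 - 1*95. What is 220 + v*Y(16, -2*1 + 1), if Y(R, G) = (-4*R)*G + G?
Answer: -18743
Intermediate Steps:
Y(R, G) = G - 4*G*R (Y(R, G) = -4*G*R + G = G - 4*G*R)
v = -301 (v = -206 - 95 = -301)
220 + v*Y(16, -2*1 + 1) = 220 - 301*(-2*1 + 1)*(1 - 4*16) = 220 - 301*(-2 + 1)*(1 - 64) = 220 - (-301)*(-63) = 220 - 301*63 = 220 - 18963 = -18743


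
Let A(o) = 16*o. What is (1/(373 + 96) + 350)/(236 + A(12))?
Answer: 164151/200732 ≈ 0.81776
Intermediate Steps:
(1/(373 + 96) + 350)/(236 + A(12)) = (1/(373 + 96) + 350)/(236 + 16*12) = (1/469 + 350)/(236 + 192) = (1/469 + 350)/428 = (164151/469)*(1/428) = 164151/200732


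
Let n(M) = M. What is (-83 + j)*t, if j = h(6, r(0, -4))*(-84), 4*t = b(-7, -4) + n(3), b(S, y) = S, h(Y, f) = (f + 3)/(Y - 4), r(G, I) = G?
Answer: 209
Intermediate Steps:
h(Y, f) = (3 + f)/(-4 + Y)
t = -1 (t = (-7 + 3)/4 = (¼)*(-4) = -1)
j = -126 (j = ((3 + 0)/(-4 + 6))*(-84) = (3/2)*(-84) = -126)
(-83 + j)*t = (-83 - 126)*(-1) = -209*(-1) = 209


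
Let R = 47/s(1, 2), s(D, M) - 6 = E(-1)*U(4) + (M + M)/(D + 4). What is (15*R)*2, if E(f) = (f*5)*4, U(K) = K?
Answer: -1175/61 ≈ -19.262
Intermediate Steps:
E(f) = 20*f (E(f) = (5*f)*4 = 20*f)
s(D, M) = -74 + 2*M/(4 + D) (s(D, M) = 6 + ((20*(-1))*4 + (M + M)/(D + 4)) = 6 + (-20*4 + (2*M)/(4 + D)) = 6 + (-80 + 2*M/(4 + D)) = -74 + 2*M/(4 + D))
R = -235/366 (R = 47/((2*(-148 + 2 - 37*1)/(4 + 1))) = 47/((2*(-148 + 2 - 37)/5)) = 47/((2*(1/5)*(-183))) = 47/(-366/5) = 47*(-5/366) = -235/366 ≈ -0.64208)
(15*R)*2 = (15*(-235/366))*2 = -1175/122*2 = -1175/61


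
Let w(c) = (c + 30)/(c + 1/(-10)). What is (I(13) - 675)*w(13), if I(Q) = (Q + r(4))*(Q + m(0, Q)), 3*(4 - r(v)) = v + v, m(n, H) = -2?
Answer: -15520/9 ≈ -1724.4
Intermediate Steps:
r(v) = 4 - 2*v/3 (r(v) = 4 - (v + v)/3 = 4 - 2*v/3)
w(c) = (30 + c)/(-1/10 + c) (w(c) = (30 + c)/(c - 1/10) = (30 + c)/(-1/10 + c))
I(Q) = (-2 + Q)*(4/3 + Q) (I(Q) = (Q + (4 - 2/3*4))*(Q - 2) = (Q + (4 - 8/3))*(-2 + Q) = (Q + 4/3)*(-2 + Q) = (4/3 + Q)*(-2 + Q) = (-2 + Q)*(4/3 + Q))
(I(13) - 675)*w(13) = ((-8/3 + 13**2 - 2/3*13) - 675)*(10*(30 + 13)/(-1 + 10*13)) = ((-8/3 + 169 - 26/3) - 675)*(10*43/(-1 + 130)) = (473/3 - 675)*(10*43/129) = -15520*43/(3*129) = -1552/3*10/3 = -15520/9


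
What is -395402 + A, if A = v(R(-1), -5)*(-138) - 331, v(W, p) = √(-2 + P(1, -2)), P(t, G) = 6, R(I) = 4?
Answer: -396009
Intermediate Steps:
v(W, p) = 2 (v(W, p) = √(-2 + 6) = √4 = 2)
A = -607 (A = 2*(-138) - 331 = -276 - 331 = -607)
-395402 + A = -395402 - 607 = -396009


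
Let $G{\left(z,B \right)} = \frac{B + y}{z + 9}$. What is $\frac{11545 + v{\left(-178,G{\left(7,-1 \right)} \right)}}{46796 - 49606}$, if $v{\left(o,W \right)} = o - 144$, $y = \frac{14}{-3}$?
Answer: $- \frac{11223}{2810} \approx -3.9939$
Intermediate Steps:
$y = - \frac{14}{3}$ ($y = 14 \left(- \frac{1}{3}\right) = - \frac{14}{3} \approx -4.6667$)
$G{\left(z,B \right)} = \frac{- \frac{14}{3} + B}{9 + z}$ ($G{\left(z,B \right)} = \frac{B - \frac{14}{3}}{z + 9} = \frac{- \frac{14}{3} + B}{9 + z}$)
$v{\left(o,W \right)} = -144 + o$
$\frac{11545 + v{\left(-178,G{\left(7,-1 \right)} \right)}}{46796 - 49606} = \frac{11545 - 322}{46796 - 49606} = \frac{11545 - 322}{-2810} = 11223 \left(- \frac{1}{2810}\right) = - \frac{11223}{2810}$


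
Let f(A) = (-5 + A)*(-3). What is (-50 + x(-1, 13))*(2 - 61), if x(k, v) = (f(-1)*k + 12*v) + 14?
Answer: -6018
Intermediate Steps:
f(A) = 15 - 3*A
x(k, v) = 14 + 12*v + 18*k (x(k, v) = ((15 - 3*(-1))*k + 12*v) + 14 = ((15 + 3)*k + 12*v) + 14 = (18*k + 12*v) + 14 = (12*v + 18*k) + 14 = 14 + 12*v + 18*k)
(-50 + x(-1, 13))*(2 - 61) = (-50 + (14 + 12*13 + 18*(-1)))*(2 - 61) = (-50 + (14 + 156 - 18))*(-59) = (-50 + 152)*(-59) = 102*(-59) = -6018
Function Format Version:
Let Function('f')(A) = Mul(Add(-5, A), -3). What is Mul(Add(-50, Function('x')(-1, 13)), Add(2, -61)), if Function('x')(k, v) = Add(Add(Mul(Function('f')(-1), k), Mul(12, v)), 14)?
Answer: -6018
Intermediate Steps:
Function('f')(A) = Add(15, Mul(-3, A))
Function('x')(k, v) = Add(14, Mul(12, v), Mul(18, k)) (Function('x')(k, v) = Add(Add(Mul(Add(15, Mul(-3, -1)), k), Mul(12, v)), 14) = Add(Add(Mul(Add(15, 3), k), Mul(12, v)), 14) = Add(Add(Mul(18, k), Mul(12, v)), 14) = Add(Add(Mul(12, v), Mul(18, k)), 14) = Add(14, Mul(12, v), Mul(18, k)))
Mul(Add(-50, Function('x')(-1, 13)), Add(2, -61)) = Mul(Add(-50, Add(14, Mul(12, 13), Mul(18, -1))), Add(2, -61)) = Mul(Add(-50, Add(14, 156, -18)), -59) = Mul(Add(-50, 152), -59) = Mul(102, -59) = -6018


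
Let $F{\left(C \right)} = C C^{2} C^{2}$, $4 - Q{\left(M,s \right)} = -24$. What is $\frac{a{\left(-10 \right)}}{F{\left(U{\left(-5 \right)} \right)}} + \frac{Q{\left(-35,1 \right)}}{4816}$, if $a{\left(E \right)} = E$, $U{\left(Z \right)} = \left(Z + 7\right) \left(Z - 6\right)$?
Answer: $\frac{644419}{110803088} \approx 0.0058159$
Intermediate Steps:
$U{\left(Z \right)} = \left(-6 + Z\right) \left(7 + Z\right)$ ($U{\left(Z \right)} = \left(7 + Z\right) \left(-6 + Z\right) = \left(-6 + Z\right) \left(7 + Z\right)$)
$Q{\left(M,s \right)} = 28$ ($Q{\left(M,s \right)} = 4 - -24 = 4 + 24 = 28$)
$F{\left(C \right)} = C^{5}$ ($F{\left(C \right)} = C^{3} C^{2} = C^{5}$)
$\frac{a{\left(-10 \right)}}{F{\left(U{\left(-5 \right)} \right)}} + \frac{Q{\left(-35,1 \right)}}{4816} = - \frac{10}{\left(-42 - 5 + \left(-5\right)^{2}\right)^{5}} + \frac{28}{4816} = - \frac{10}{\left(-42 - 5 + 25\right)^{5}} + 28 \cdot \frac{1}{4816} = - \frac{10}{\left(-22\right)^{5}} + \frac{1}{172} = - \frac{10}{-5153632} + \frac{1}{172} = \left(-10\right) \left(- \frac{1}{5153632}\right) + \frac{1}{172} = \frac{5}{2576816} + \frac{1}{172} = \frac{644419}{110803088}$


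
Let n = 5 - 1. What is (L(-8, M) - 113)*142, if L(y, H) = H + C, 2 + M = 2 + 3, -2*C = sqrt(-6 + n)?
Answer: -15620 - 71*I*sqrt(2) ≈ -15620.0 - 100.41*I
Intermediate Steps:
n = 4
C = -I*sqrt(2)/2 (C = -sqrt(-6 + 4)/2 = -I*sqrt(2)/2 ≈ -0.70711*I)
M = 3 (M = -2 + (2 + 3) = -2 + 5 = 3)
L(y, H) = H - I*sqrt(2)/2
(L(-8, M) - 113)*142 = ((3 - I*sqrt(2)/2) - 113)*142 = (-110 - I*sqrt(2)/2)*142 = -15620 - 71*I*sqrt(2)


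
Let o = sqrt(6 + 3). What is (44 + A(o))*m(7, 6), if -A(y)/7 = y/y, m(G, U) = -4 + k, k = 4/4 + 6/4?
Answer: -111/2 ≈ -55.500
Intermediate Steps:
k = 5/2 (k = 4*(1/4) + 6*(1/4) = 1 + 3/2 = 5/2 ≈ 2.5000)
o = 3 (o = sqrt(9) = 3)
m(G, U) = -3/2 (m(G, U) = -4 + 5/2 = -3/2)
A(y) = -7 (A(y) = -7*y/y = -7*1 = -7)
(44 + A(o))*m(7, 6) = (44 - 7)*(-3/2) = 37*(-3/2) = -111/2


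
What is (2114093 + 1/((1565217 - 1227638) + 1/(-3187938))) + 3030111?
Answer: 5536094204198840542/1076180922101 ≈ 5.1442e+6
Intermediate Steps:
(2114093 + 1/((1565217 - 1227638) + 1/(-3187938))) + 3030111 = (2114093 + 1/(337579 - 1/3187938)) + 3030111 = (2114093 + 1/(1076180922101/3187938)) + 3030111 = (2114093 + 3187938/1076180922101) + 3030111 = 2275146554150457331/1076180922101 + 3030111 = 5536094204198840542/1076180922101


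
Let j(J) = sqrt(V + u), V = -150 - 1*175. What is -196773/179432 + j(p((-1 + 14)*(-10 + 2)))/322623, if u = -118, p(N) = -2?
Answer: -196773/179432 + I*sqrt(443)/322623 ≈ -1.0966 + 6.5239e-5*I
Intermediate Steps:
V = -325 (V = -150 - 175 = -325)
j(J) = I*sqrt(443) (j(J) = sqrt(-325 - 118) = sqrt(-443) = I*sqrt(443))
-196773/179432 + j(p((-1 + 14)*(-10 + 2)))/322623 = -196773/179432 + (I*sqrt(443))/322623 = -196773*1/179432 + (I*sqrt(443))*(1/322623) = -196773/179432 + I*sqrt(443)/322623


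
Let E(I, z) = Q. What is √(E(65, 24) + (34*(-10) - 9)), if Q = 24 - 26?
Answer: 3*I*√39 ≈ 18.735*I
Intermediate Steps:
Q = -2
E(I, z) = -2
√(E(65, 24) + (34*(-10) - 9)) = √(-2 + (34*(-10) - 9)) = √(-2 + (-340 - 9)) = √(-2 - 349) = √(-351) = 3*I*√39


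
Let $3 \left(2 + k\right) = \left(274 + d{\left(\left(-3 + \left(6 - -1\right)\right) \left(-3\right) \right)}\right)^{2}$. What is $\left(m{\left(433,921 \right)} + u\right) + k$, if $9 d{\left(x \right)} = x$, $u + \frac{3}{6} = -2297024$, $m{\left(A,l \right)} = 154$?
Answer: $- \frac{122692867}{54} \approx -2.2721 \cdot 10^{6}$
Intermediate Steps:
$u = - \frac{4594049}{2}$ ($u = - \frac{1}{2} - 2297024 = - \frac{4594049}{2} \approx -2.297 \cdot 10^{6}$)
$d{\left(x \right)} = \frac{x}{9}$
$k = \frac{669070}{27}$ ($k = -2 + \frac{\left(274 + \frac{\left(-3 + \left(6 - -1\right)\right) \left(-3\right)}{9}\right)^{2}}{3} = -2 + \frac{\left(274 + \frac{\left(-3 + \left(6 + 1\right)\right) \left(-3\right)}{9}\right)^{2}}{3} = -2 + \frac{\left(274 + \frac{\left(-3 + 7\right) \left(-3\right)}{9}\right)^{2}}{3} = -2 + \frac{\left(274 + \frac{4 \left(-3\right)}{9}\right)^{2}}{3} = -2 + \frac{\left(274 + \frac{1}{9} \left(-12\right)\right)^{2}}{3} = -2 + \frac{\left(274 - \frac{4}{3}\right)^{2}}{3} = -2 + \frac{\left(\frac{818}{3}\right)^{2}}{3} = -2 + \frac{1}{3} \cdot \frac{669124}{9} = -2 + \frac{669124}{27} = \frac{669070}{27} \approx 24780.0$)
$\left(m{\left(433,921 \right)} + u\right) + k = \left(154 - \frac{4594049}{2}\right) + \frac{669070}{27} = - \frac{4593741}{2} + \frac{669070}{27} = - \frac{122692867}{54}$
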